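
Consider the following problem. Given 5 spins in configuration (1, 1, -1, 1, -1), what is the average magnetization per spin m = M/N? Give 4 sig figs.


Step 1: Count up spins (+1): 3, down spins (-1): 2
Step 2: Total magnetization M = 3 - 2 = 1
Step 3: m = M/N = 1/5 = 0.2

0.2


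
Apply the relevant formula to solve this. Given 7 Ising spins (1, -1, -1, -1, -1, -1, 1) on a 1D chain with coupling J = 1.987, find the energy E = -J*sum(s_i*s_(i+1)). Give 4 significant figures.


Step 1: Nearest-neighbor products: -1, 1, 1, 1, 1, -1
Step 2: Sum of products = 2
Step 3: E = -1.987 * 2 = -3.974

-3.974


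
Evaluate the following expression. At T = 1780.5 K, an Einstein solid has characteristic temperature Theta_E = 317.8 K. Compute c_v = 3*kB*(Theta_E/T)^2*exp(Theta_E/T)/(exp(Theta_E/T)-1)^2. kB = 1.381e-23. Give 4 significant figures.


Step 1: x = Theta_E/T = 317.8/1780.5 = 0.1785
Step 2: x^2 = 0.03186
Step 3: exp(x) = 1.195
Step 4: c_v = 3*1.381e-23*0.03186*1.195/(1.195-1)^2 = 4.132e-23

4.132e-23


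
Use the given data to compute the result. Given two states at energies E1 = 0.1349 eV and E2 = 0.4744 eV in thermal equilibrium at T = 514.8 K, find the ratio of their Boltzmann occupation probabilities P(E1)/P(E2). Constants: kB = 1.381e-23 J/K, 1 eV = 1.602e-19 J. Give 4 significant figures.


Step 1: Compute energy difference dE = E1 - E2 = 0.1349 - 0.4744 = -0.3395 eV
Step 2: Convert to Joules: dE_J = -0.3395 * 1.602e-19 = -5.439e-20 J
Step 3: Compute exponent = -dE_J / (kB * T) = -(-5.439e-20) / (1.381e-23 * 514.8) = 7.65
Step 4: P(E1)/P(E2) = exp(7.65) = 2101

2101


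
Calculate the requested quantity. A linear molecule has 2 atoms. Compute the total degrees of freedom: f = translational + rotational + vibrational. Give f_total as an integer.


Step 1: Translational DOF = 3
Step 2: Rotational DOF (linear) = 2
Step 3: Vibrational DOF = 3*2 - 5 = 1
Step 4: Total = 3 + 2 + 1 = 6

6


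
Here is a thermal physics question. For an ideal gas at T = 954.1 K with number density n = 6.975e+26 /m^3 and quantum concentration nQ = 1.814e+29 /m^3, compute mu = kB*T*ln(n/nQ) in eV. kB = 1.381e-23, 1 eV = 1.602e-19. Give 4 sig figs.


Step 1: n/nQ = 6.975e+26/1.814e+29 = 0.003845
Step 2: ln(n/nQ) = -5.561
Step 3: mu = kB*T*ln(n/nQ) = 1.318e-20*-5.561 = -7.327e-20 J
Step 4: Convert to eV: -7.327e-20/1.602e-19 = -0.4574 eV

-0.4574


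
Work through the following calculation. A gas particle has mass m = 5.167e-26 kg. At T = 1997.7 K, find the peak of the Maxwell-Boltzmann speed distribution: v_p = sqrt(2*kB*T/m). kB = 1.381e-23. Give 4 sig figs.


Step 1: Numerator = 2*kB*T = 2*1.381e-23*1997.7 = 5.518e-20
Step 2: Ratio = 5.518e-20 / 5.167e-26 = 1.068e+06
Step 3: v_p = sqrt(1.068e+06) = 1033 m/s

1033


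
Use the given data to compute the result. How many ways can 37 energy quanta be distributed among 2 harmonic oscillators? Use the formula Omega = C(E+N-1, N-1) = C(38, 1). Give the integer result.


Step 1: Use binomial coefficient C(38, 1)
Step 2: Numerator = 38! / 37!
Step 3: Denominator = 1!
Step 4: Omega = 38

38


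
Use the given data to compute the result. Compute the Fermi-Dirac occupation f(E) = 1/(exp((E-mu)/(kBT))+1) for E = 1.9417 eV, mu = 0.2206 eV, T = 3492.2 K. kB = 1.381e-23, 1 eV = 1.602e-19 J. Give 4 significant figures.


Step 1: (E - mu) = 1.9417 - 0.2206 = 1.721 eV
Step 2: Convert: (E-mu)*eV = 2.757e-19 J
Step 3: x = (E-mu)*eV/(kB*T) = 5.717
Step 4: f = 1/(exp(5.717)+1) = 0.003278

0.003278


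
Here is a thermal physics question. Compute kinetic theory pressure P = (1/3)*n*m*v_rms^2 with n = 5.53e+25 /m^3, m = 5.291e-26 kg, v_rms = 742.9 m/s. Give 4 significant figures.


Step 1: v_rms^2 = 742.9^2 = 5.519e+05
Step 2: n*m = 5.53e+25*5.291e-26 = 2.926
Step 3: P = (1/3)*2.926*5.519e+05 = 5.383e+05 Pa

5.383e+05


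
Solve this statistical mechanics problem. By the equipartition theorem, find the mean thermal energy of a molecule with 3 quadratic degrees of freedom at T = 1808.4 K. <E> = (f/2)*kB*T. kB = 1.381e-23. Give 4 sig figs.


Step 1: f/2 = 3/2 = 1.5
Step 2: kB*T = 1.381e-23 * 1808.4 = 2.497e-20
Step 3: <E> = 1.5 * 2.497e-20 = 3.746e-20 J

3.746e-20


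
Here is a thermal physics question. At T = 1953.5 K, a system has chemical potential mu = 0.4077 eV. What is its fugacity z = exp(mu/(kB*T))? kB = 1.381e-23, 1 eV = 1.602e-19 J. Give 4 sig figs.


Step 1: Convert mu to Joules: 0.4077*1.602e-19 = 6.531e-20 J
Step 2: kB*T = 1.381e-23*1953.5 = 2.698e-20 J
Step 3: mu/(kB*T) = 2.421
Step 4: z = exp(2.421) = 11.26

11.26


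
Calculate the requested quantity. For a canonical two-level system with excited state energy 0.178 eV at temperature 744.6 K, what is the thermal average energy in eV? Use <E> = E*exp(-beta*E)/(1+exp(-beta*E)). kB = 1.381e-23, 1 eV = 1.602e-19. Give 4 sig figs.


Step 1: beta*E = 0.178*1.602e-19/(1.381e-23*744.6) = 2.773
Step 2: exp(-beta*E) = 0.06247
Step 3: <E> = 0.178*0.06247/(1+0.06247) = 0.01047 eV

0.01047


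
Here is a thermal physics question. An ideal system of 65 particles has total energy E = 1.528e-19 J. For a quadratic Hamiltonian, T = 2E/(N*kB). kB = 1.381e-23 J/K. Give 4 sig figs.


Step 1: Numerator = 2*E = 2*1.528e-19 = 3.056e-19 J
Step 2: Denominator = N*kB = 65*1.381e-23 = 8.977e-22
Step 3: T = 3.056e-19 / 8.977e-22 = 340.4 K

340.4


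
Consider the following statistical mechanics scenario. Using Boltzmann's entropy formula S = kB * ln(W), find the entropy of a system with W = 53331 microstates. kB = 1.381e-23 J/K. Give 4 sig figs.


Step 1: ln(W) = ln(53331) = 10.88
Step 2: S = kB * ln(W) = 1.381e-23 * 10.88
Step 3: S = 1.503e-22 J/K

1.503e-22


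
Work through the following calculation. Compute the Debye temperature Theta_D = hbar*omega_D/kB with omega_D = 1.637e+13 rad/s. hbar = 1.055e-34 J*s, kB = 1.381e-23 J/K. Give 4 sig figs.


Step 1: hbar*omega_D = 1.055e-34 * 1.637e+13 = 1.727e-21 J
Step 2: Theta_D = 1.727e-21 / 1.381e-23
Step 3: Theta_D = 125.1 K

125.1


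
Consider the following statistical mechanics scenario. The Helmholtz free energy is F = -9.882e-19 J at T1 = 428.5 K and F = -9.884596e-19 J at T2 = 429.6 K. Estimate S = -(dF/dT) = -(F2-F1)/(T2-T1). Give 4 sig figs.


Step 1: dF = F2 - F1 = -9.884596e-19 - (-9.882e-19) = -2.596e-22 J
Step 2: dT = T2 - T1 = 429.6 - 428.5 = 1.1 K
Step 3: S = -dF/dT = -(-2.596e-22)/1.1 = 2.36e-22 J/K

2.36e-22


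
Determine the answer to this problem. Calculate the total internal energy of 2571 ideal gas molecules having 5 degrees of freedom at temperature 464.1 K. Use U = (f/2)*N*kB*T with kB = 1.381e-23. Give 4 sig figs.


Step 1: f/2 = 5/2 = 2.5
Step 2: N*kB*T = 2571*1.381e-23*464.1 = 1.648e-17
Step 3: U = 2.5 * 1.648e-17 = 4.12e-17 J

4.12e-17


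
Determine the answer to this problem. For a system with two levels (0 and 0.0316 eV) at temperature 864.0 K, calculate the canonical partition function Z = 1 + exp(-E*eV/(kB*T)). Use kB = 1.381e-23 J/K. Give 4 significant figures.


Step 1: Compute beta*E = E*eV/(kB*T) = 0.0316*1.602e-19/(1.381e-23*864.0) = 0.4243
Step 2: exp(-beta*E) = exp(-0.4243) = 0.6542
Step 3: Z = 1 + 0.6542 = 1.654

1.654


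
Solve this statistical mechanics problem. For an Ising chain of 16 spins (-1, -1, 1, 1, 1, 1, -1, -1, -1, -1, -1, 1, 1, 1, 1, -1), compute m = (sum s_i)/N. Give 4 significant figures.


Step 1: Count up spins (+1): 8, down spins (-1): 8
Step 2: Total magnetization M = 8 - 8 = 0
Step 3: m = M/N = 0/16 = 0

0


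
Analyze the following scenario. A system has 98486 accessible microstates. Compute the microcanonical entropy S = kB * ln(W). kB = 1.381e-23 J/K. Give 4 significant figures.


Step 1: ln(W) = ln(98486) = 11.5
Step 2: S = kB * ln(W) = 1.381e-23 * 11.5
Step 3: S = 1.588e-22 J/K

1.588e-22


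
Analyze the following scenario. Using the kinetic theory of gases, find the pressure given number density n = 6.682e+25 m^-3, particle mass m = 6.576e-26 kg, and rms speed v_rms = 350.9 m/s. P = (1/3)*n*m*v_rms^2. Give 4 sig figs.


Step 1: v_rms^2 = 350.9^2 = 1.231e+05
Step 2: n*m = 6.682e+25*6.576e-26 = 4.394
Step 3: P = (1/3)*4.394*1.231e+05 = 1.803e+05 Pa

1.803e+05


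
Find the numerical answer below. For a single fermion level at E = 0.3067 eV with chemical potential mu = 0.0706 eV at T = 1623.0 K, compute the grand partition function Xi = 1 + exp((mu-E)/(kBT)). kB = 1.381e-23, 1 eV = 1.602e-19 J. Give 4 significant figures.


Step 1: (mu - E) = 0.0706 - 0.3067 = -0.2361 eV
Step 2: x = (mu-E)*eV/(kB*T) = -0.2361*1.602e-19/(1.381e-23*1623.0) = -1.688
Step 3: exp(x) = 0.185
Step 4: Xi = 1 + 0.185 = 1.185

1.185


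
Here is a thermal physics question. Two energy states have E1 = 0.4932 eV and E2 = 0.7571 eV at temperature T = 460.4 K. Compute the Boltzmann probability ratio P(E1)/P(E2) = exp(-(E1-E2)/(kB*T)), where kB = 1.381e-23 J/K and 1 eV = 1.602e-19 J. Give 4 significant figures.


Step 1: Compute energy difference dE = E1 - E2 = 0.4932 - 0.7571 = -0.2639 eV
Step 2: Convert to Joules: dE_J = -0.2639 * 1.602e-19 = -4.228e-20 J
Step 3: Compute exponent = -dE_J / (kB * T) = -(-4.228e-20) / (1.381e-23 * 460.4) = 6.649
Step 4: P(E1)/P(E2) = exp(6.649) = 772.2

772.2


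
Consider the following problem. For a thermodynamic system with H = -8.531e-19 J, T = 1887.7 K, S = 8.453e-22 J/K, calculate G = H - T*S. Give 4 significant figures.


Step 1: T*S = 1887.7 * 8.453e-22 = 1.596e-18 J
Step 2: G = H - T*S = -8.531e-19 - 1.596e-18
Step 3: G = -2.449e-18 J

-2.449e-18


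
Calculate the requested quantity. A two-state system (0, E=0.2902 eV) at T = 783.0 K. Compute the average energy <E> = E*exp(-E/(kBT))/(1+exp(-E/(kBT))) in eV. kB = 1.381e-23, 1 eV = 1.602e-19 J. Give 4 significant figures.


Step 1: beta*E = 0.2902*1.602e-19/(1.381e-23*783.0) = 4.299
Step 2: exp(-beta*E) = 0.01358
Step 3: <E> = 0.2902*0.01358/(1+0.01358) = 0.003887 eV

0.003887


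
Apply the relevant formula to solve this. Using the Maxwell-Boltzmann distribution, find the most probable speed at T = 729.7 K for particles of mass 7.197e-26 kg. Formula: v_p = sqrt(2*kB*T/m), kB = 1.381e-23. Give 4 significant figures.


Step 1: Numerator = 2*kB*T = 2*1.381e-23*729.7 = 2.015e-20
Step 2: Ratio = 2.015e-20 / 7.197e-26 = 2.8e+05
Step 3: v_p = sqrt(2.8e+05) = 529.2 m/s

529.2


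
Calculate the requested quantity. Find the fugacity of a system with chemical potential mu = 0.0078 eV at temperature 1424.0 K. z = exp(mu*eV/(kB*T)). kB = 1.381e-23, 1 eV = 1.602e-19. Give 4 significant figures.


Step 1: Convert mu to Joules: 0.0078*1.602e-19 = 1.25e-21 J
Step 2: kB*T = 1.381e-23*1424.0 = 1.967e-20 J
Step 3: mu/(kB*T) = 0.06354
Step 4: z = exp(0.06354) = 1.066

1.066


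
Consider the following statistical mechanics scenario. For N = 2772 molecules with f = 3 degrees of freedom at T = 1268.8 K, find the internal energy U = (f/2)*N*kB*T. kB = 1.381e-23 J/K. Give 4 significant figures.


Step 1: f/2 = 3/2 = 1.5
Step 2: N*kB*T = 2772*1.381e-23*1268.8 = 4.857e-17
Step 3: U = 1.5 * 4.857e-17 = 7.286e-17 J

7.286e-17


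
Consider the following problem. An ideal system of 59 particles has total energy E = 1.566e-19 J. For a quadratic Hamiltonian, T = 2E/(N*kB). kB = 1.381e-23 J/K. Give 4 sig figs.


Step 1: Numerator = 2*E = 2*1.566e-19 = 3.132e-19 J
Step 2: Denominator = N*kB = 59*1.381e-23 = 8.148e-22
Step 3: T = 3.132e-19 / 8.148e-22 = 384.4 K

384.4


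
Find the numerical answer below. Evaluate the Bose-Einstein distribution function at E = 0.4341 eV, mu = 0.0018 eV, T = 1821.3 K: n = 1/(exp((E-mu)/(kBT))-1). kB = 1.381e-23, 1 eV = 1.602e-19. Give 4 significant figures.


Step 1: (E - mu) = 0.4323 eV
Step 2: x = (E-mu)*eV/(kB*T) = 0.4323*1.602e-19/(1.381e-23*1821.3) = 2.753
Step 3: exp(x) = 15.7
Step 4: n = 1/(exp(x)-1) = 0.06804

0.06804


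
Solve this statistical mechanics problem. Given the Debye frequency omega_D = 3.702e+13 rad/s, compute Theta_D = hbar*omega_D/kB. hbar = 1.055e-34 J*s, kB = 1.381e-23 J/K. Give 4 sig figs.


Step 1: hbar*omega_D = 1.055e-34 * 3.702e+13 = 3.906e-21 J
Step 2: Theta_D = 3.906e-21 / 1.381e-23
Step 3: Theta_D = 282.8 K

282.8


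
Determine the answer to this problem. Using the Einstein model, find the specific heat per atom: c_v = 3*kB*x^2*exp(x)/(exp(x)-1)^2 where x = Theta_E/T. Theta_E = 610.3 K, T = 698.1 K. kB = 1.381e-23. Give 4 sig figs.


Step 1: x = Theta_E/T = 610.3/698.1 = 0.8742
Step 2: x^2 = 0.7643
Step 3: exp(x) = 2.397
Step 4: c_v = 3*1.381e-23*0.7643*2.397/(2.397-1)^2 = 3.889e-23

3.889e-23


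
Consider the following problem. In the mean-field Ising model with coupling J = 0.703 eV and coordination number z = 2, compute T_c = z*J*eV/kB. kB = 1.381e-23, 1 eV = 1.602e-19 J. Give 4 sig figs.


Step 1: z*J = 2*0.703 = 1.406 eV
Step 2: Convert to Joules: 1.406*1.602e-19 = 2.252e-19 J
Step 3: T_c = 2.252e-19 / 1.381e-23 = 1.631e+04 K

1.631e+04


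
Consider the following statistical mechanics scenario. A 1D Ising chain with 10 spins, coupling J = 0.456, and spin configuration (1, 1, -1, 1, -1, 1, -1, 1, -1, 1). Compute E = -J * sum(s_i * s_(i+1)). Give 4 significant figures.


Step 1: Nearest-neighbor products: 1, -1, -1, -1, -1, -1, -1, -1, -1
Step 2: Sum of products = -7
Step 3: E = -0.456 * -7 = 3.192

3.192


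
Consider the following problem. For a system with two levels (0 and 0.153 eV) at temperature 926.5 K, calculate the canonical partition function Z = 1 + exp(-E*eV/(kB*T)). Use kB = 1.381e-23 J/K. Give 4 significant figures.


Step 1: Compute beta*E = E*eV/(kB*T) = 0.153*1.602e-19/(1.381e-23*926.5) = 1.916
Step 2: exp(-beta*E) = exp(-1.916) = 0.1472
Step 3: Z = 1 + 0.1472 = 1.147

1.147


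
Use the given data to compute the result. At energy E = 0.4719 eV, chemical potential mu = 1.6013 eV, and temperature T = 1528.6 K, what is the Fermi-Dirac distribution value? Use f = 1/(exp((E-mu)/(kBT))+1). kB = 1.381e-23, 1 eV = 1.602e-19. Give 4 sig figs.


Step 1: (E - mu) = 0.4719 - 1.6013 = -1.129 eV
Step 2: Convert: (E-mu)*eV = -1.809e-19 J
Step 3: x = (E-mu)*eV/(kB*T) = -8.571
Step 4: f = 1/(exp(-8.571)+1) = 0.9998

0.9998


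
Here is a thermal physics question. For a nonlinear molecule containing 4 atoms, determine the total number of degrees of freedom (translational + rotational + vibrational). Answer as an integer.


Step 1: Translational DOF = 3
Step 2: Rotational DOF (nonlinear) = 3
Step 3: Vibrational DOF = 3*4 - 6 = 6
Step 4: Total = 3 + 3 + 6 = 12

12


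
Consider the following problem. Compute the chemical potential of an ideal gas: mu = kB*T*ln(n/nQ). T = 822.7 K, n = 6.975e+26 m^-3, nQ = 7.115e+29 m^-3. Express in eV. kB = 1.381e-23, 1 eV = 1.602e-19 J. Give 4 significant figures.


Step 1: n/nQ = 6.975e+26/7.115e+29 = 0.0009803
Step 2: ln(n/nQ) = -6.928
Step 3: mu = kB*T*ln(n/nQ) = 1.136e-20*-6.928 = -7.871e-20 J
Step 4: Convert to eV: -7.871e-20/1.602e-19 = -0.4913 eV

-0.4913


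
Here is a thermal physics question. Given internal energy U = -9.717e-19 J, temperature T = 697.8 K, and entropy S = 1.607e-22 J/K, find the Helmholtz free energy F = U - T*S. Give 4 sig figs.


Step 1: T*S = 697.8 * 1.607e-22 = 1.121e-19 J
Step 2: F = U - T*S = -9.717e-19 - 1.121e-19
Step 3: F = -1.084e-18 J

-1.084e-18


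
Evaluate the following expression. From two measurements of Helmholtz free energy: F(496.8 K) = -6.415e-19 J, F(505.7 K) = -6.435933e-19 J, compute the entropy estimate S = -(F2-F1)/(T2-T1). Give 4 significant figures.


Step 1: dF = F2 - F1 = -6.435933e-19 - (-6.415e-19) = -2.0933e-21 J
Step 2: dT = T2 - T1 = 505.7 - 496.8 = 8.9 K
Step 3: S = -dF/dT = -(-2.0933e-21)/8.9 = 2.352e-22 J/K

2.352e-22


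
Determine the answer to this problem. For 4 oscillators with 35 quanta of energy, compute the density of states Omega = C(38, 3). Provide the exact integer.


Step 1: Use binomial coefficient C(38, 3)
Step 2: Numerator = 38! / 35!
Step 3: Denominator = 3!
Step 4: Omega = 8436

8436


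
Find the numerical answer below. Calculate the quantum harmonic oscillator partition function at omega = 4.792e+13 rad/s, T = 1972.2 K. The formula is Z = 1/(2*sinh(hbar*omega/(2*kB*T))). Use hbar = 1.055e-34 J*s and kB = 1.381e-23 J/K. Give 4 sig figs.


Step 1: Compute x = hbar*omega/(kB*T) = 1.055e-34*4.792e+13/(1.381e-23*1972.2) = 0.1856
Step 2: x/2 = 0.09281
Step 3: sinh(x/2) = 0.09294
Step 4: Z = 1/(2*0.09294) = 5.38

5.38


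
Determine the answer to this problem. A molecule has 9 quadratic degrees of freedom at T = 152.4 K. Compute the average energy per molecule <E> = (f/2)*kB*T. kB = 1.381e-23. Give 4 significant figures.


Step 1: f/2 = 9/2 = 4.5
Step 2: kB*T = 1.381e-23 * 152.4 = 2.105e-21
Step 3: <E> = 4.5 * 2.105e-21 = 9.471e-21 J

9.471e-21


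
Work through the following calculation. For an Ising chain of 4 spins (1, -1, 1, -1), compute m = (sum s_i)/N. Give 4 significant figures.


Step 1: Count up spins (+1): 2, down spins (-1): 2
Step 2: Total magnetization M = 2 - 2 = 0
Step 3: m = M/N = 0/4 = 0

0


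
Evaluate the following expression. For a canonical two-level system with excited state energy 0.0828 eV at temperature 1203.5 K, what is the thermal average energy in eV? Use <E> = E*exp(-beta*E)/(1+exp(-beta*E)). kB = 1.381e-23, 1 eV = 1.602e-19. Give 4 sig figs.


Step 1: beta*E = 0.0828*1.602e-19/(1.381e-23*1203.5) = 0.7981
Step 2: exp(-beta*E) = 0.4502
Step 3: <E> = 0.0828*0.4502/(1+0.4502) = 0.0257 eV

0.0257


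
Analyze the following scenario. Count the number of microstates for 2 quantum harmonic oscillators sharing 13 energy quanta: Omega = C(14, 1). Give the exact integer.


Step 1: Use binomial coefficient C(14, 1)
Step 2: Numerator = 14! / 13!
Step 3: Denominator = 1!
Step 4: Omega = 14

14


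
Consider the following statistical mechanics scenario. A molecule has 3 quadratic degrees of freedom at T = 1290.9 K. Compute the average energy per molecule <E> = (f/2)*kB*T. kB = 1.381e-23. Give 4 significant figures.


Step 1: f/2 = 3/2 = 1.5
Step 2: kB*T = 1.381e-23 * 1290.9 = 1.783e-20
Step 3: <E> = 1.5 * 1.783e-20 = 2.674e-20 J

2.674e-20


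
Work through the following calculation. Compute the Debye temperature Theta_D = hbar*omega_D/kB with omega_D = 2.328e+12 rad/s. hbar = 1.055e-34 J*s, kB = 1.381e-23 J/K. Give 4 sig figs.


Step 1: hbar*omega_D = 1.055e-34 * 2.328e+12 = 2.456e-22 J
Step 2: Theta_D = 2.456e-22 / 1.381e-23
Step 3: Theta_D = 17.78 K

17.78


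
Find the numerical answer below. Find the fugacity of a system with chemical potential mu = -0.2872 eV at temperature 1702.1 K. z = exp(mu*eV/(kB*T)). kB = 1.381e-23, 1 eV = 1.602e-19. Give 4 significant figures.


Step 1: Convert mu to Joules: -0.2872*1.602e-19 = -4.601e-20 J
Step 2: kB*T = 1.381e-23*1702.1 = 2.351e-20 J
Step 3: mu/(kB*T) = -1.957
Step 4: z = exp(-1.957) = 0.1412

0.1412


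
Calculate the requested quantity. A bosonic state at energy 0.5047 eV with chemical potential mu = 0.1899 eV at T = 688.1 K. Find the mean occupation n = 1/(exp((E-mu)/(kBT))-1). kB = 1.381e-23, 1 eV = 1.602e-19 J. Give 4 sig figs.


Step 1: (E - mu) = 0.3148 eV
Step 2: x = (E-mu)*eV/(kB*T) = 0.3148*1.602e-19/(1.381e-23*688.1) = 5.307
Step 3: exp(x) = 201.8
Step 4: n = 1/(exp(x)-1) = 0.004981

0.004981


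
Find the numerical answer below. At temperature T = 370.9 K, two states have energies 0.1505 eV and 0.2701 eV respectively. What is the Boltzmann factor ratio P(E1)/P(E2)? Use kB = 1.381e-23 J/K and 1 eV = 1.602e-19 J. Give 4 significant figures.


Step 1: Compute energy difference dE = E1 - E2 = 0.1505 - 0.2701 = -0.1196 eV
Step 2: Convert to Joules: dE_J = -0.1196 * 1.602e-19 = -1.916e-20 J
Step 3: Compute exponent = -dE_J / (kB * T) = -(-1.916e-20) / (1.381e-23 * 370.9) = 3.741
Step 4: P(E1)/P(E2) = exp(3.741) = 42.12

42.12


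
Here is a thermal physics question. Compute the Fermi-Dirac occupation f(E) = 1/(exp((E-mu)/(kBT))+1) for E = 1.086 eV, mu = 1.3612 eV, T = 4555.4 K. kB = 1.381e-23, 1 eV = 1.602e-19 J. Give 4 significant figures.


Step 1: (E - mu) = 1.086 - 1.3612 = -0.2752 eV
Step 2: Convert: (E-mu)*eV = -4.409e-20 J
Step 3: x = (E-mu)*eV/(kB*T) = -0.7008
Step 4: f = 1/(exp(-0.7008)+1) = 0.6684

0.6684


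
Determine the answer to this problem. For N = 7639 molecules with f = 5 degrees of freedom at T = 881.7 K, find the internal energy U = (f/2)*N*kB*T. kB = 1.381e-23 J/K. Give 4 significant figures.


Step 1: f/2 = 5/2 = 2.5
Step 2: N*kB*T = 7639*1.381e-23*881.7 = 9.301e-17
Step 3: U = 2.5 * 9.301e-17 = 2.325e-16 J

2.325e-16


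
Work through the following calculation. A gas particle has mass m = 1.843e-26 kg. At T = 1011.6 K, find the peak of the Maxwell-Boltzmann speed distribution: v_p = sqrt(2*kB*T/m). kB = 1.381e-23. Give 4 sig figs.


Step 1: Numerator = 2*kB*T = 2*1.381e-23*1011.6 = 2.794e-20
Step 2: Ratio = 2.794e-20 / 1.843e-26 = 1.516e+06
Step 3: v_p = sqrt(1.516e+06) = 1231 m/s

1231


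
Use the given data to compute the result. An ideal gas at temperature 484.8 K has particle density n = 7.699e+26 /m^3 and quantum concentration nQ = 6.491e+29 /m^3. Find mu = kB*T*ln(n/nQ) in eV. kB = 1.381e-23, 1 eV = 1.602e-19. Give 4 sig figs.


Step 1: n/nQ = 7.699e+26/6.491e+29 = 0.001186
Step 2: ln(n/nQ) = -6.737
Step 3: mu = kB*T*ln(n/nQ) = 6.695e-21*-6.737 = -4.511e-20 J
Step 4: Convert to eV: -4.511e-20/1.602e-19 = -0.2816 eV

-0.2816


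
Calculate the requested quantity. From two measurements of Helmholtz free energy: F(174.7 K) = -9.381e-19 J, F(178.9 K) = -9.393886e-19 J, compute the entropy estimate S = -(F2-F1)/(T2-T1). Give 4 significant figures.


Step 1: dF = F2 - F1 = -9.393886e-19 - (-9.381e-19) = -1.2886e-21 J
Step 2: dT = T2 - T1 = 178.9 - 174.7 = 4.2 K
Step 3: S = -dF/dT = -(-1.2886e-21)/4.2 = 3.068e-22 J/K

3.068e-22


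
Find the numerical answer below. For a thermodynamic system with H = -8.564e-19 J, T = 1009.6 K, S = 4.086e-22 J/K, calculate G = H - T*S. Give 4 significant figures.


Step 1: T*S = 1009.6 * 4.086e-22 = 4.125e-19 J
Step 2: G = H - T*S = -8.564e-19 - 4.125e-19
Step 3: G = -1.269e-18 J

-1.269e-18


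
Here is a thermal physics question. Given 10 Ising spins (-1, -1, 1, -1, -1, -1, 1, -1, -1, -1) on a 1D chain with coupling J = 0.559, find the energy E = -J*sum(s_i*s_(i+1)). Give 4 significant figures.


Step 1: Nearest-neighbor products: 1, -1, -1, 1, 1, -1, -1, 1, 1
Step 2: Sum of products = 1
Step 3: E = -0.559 * 1 = -0.559

-0.559


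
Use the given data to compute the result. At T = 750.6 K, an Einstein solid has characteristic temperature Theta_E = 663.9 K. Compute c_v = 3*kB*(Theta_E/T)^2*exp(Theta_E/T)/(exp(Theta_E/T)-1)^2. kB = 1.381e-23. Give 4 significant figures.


Step 1: x = Theta_E/T = 663.9/750.6 = 0.8845
Step 2: x^2 = 0.7823
Step 3: exp(x) = 2.422
Step 4: c_v = 3*1.381e-23*0.7823*2.422/(2.422-1)^2 = 3.883e-23

3.883e-23


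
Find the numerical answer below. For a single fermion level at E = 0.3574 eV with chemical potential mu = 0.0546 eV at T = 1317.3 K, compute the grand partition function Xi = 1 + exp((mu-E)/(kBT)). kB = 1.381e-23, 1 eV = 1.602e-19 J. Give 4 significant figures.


Step 1: (mu - E) = 0.0546 - 0.3574 = -0.3028 eV
Step 2: x = (mu-E)*eV/(kB*T) = -0.3028*1.602e-19/(1.381e-23*1317.3) = -2.666
Step 3: exp(x) = 0.0695
Step 4: Xi = 1 + 0.0695 = 1.069

1.069


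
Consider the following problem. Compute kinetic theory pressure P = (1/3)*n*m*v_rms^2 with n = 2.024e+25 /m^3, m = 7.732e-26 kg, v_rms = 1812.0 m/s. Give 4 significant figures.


Step 1: v_rms^2 = 1812.0^2 = 3.283e+06
Step 2: n*m = 2.024e+25*7.732e-26 = 1.565
Step 3: P = (1/3)*1.565*3.283e+06 = 1.713e+06 Pa

1.713e+06


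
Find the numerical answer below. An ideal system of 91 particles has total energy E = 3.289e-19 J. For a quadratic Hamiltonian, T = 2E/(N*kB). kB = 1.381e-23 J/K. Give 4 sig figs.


Step 1: Numerator = 2*E = 2*3.289e-19 = 6.578e-19 J
Step 2: Denominator = N*kB = 91*1.381e-23 = 1.257e-21
Step 3: T = 6.578e-19 / 1.257e-21 = 523.4 K

523.4


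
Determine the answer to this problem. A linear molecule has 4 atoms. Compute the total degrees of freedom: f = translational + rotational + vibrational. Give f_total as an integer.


Step 1: Translational DOF = 3
Step 2: Rotational DOF (linear) = 2
Step 3: Vibrational DOF = 3*4 - 5 = 7
Step 4: Total = 3 + 2 + 7 = 12

12


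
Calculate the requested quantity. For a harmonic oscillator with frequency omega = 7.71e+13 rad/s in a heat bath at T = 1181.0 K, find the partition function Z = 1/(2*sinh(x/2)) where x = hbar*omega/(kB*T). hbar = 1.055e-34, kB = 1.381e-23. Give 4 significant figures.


Step 1: Compute x = hbar*omega/(kB*T) = 1.055e-34*7.71e+13/(1.381e-23*1181.0) = 0.4987
Step 2: x/2 = 0.2494
Step 3: sinh(x/2) = 0.252
Step 4: Z = 1/(2*0.252) = 1.984

1.984


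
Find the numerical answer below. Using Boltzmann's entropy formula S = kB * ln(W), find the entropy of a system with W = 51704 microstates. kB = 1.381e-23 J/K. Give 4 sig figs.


Step 1: ln(W) = ln(51704) = 10.85
Step 2: S = kB * ln(W) = 1.381e-23 * 10.85
Step 3: S = 1.499e-22 J/K

1.499e-22


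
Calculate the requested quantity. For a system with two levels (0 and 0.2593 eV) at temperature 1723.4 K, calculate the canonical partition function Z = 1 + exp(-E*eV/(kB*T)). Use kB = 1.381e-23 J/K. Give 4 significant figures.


Step 1: Compute beta*E = E*eV/(kB*T) = 0.2593*1.602e-19/(1.381e-23*1723.4) = 1.745
Step 2: exp(-beta*E) = exp(-1.745) = 0.1746
Step 3: Z = 1 + 0.1746 = 1.175

1.175


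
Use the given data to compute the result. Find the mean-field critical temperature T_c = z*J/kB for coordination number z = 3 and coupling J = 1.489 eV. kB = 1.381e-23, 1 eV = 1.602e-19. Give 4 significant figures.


Step 1: z*J = 3*1.489 = 4.467 eV
Step 2: Convert to Joules: 4.467*1.602e-19 = 7.156e-19 J
Step 3: T_c = 7.156e-19 / 1.381e-23 = 5.182e+04 K

5.182e+04


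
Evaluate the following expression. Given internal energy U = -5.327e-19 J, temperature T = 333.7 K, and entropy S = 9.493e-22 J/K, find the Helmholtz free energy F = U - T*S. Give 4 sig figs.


Step 1: T*S = 333.7 * 9.493e-22 = 3.168e-19 J
Step 2: F = U - T*S = -5.327e-19 - 3.168e-19
Step 3: F = -8.495e-19 J

-8.495e-19


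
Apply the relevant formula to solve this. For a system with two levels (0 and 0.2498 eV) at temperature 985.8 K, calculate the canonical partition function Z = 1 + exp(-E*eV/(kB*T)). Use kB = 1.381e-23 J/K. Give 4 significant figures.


Step 1: Compute beta*E = E*eV/(kB*T) = 0.2498*1.602e-19/(1.381e-23*985.8) = 2.939
Step 2: exp(-beta*E) = exp(-2.939) = 0.05289
Step 3: Z = 1 + 0.05289 = 1.053

1.053


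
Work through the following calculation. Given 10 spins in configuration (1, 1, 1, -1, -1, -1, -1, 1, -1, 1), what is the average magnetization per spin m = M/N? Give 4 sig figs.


Step 1: Count up spins (+1): 5, down spins (-1): 5
Step 2: Total magnetization M = 5 - 5 = 0
Step 3: m = M/N = 0/10 = 0

0


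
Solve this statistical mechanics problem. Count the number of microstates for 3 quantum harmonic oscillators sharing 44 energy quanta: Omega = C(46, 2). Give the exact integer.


Step 1: Use binomial coefficient C(46, 2)
Step 2: Numerator = 46! / 44!
Step 3: Denominator = 2!
Step 4: Omega = 1035

1035


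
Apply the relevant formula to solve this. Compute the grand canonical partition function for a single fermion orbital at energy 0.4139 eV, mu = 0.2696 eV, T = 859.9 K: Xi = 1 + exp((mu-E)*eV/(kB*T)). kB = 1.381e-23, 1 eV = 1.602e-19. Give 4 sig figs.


Step 1: (mu - E) = 0.2696 - 0.4139 = -0.1443 eV
Step 2: x = (mu-E)*eV/(kB*T) = -0.1443*1.602e-19/(1.381e-23*859.9) = -1.947
Step 3: exp(x) = 0.1428
Step 4: Xi = 1 + 0.1428 = 1.143

1.143


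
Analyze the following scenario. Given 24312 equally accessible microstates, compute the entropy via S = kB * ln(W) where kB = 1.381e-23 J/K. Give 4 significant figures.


Step 1: ln(W) = ln(24312) = 10.1
Step 2: S = kB * ln(W) = 1.381e-23 * 10.1
Step 3: S = 1.395e-22 J/K

1.395e-22


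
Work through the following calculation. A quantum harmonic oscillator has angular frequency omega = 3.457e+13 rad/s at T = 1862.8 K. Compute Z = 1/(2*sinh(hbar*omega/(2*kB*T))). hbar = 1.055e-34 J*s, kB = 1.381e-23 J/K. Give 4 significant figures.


Step 1: Compute x = hbar*omega/(kB*T) = 1.055e-34*3.457e+13/(1.381e-23*1862.8) = 0.1418
Step 2: x/2 = 0.07089
Step 3: sinh(x/2) = 0.07095
Step 4: Z = 1/(2*0.07095) = 7.048

7.048


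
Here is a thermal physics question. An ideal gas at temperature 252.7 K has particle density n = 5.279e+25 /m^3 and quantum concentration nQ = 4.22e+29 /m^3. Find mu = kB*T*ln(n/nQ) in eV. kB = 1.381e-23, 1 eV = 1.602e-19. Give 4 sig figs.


Step 1: n/nQ = 5.279e+25/4.22e+29 = 0.0001251
Step 2: ln(n/nQ) = -8.986
Step 3: mu = kB*T*ln(n/nQ) = 3.49e-21*-8.986 = -3.136e-20 J
Step 4: Convert to eV: -3.136e-20/1.602e-19 = -0.1958 eV

-0.1958


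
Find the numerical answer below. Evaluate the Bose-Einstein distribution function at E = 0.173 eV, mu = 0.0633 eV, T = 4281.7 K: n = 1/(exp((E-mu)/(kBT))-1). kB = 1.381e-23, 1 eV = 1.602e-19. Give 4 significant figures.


Step 1: (E - mu) = 0.1097 eV
Step 2: x = (E-mu)*eV/(kB*T) = 0.1097*1.602e-19/(1.381e-23*4281.7) = 0.2972
Step 3: exp(x) = 1.346
Step 4: n = 1/(exp(x)-1) = 2.889

2.889


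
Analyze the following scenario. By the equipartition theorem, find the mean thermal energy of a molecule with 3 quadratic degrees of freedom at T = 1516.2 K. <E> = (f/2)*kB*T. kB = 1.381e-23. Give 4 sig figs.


Step 1: f/2 = 3/2 = 1.5
Step 2: kB*T = 1.381e-23 * 1516.2 = 2.094e-20
Step 3: <E> = 1.5 * 2.094e-20 = 3.141e-20 J

3.141e-20


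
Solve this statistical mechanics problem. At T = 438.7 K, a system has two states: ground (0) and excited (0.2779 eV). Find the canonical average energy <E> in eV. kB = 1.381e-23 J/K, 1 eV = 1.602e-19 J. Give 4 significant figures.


Step 1: beta*E = 0.2779*1.602e-19/(1.381e-23*438.7) = 7.348
Step 2: exp(-beta*E) = 0.0006437
Step 3: <E> = 0.2779*0.0006437/(1+0.0006437) = 0.0001788 eV

0.0001788


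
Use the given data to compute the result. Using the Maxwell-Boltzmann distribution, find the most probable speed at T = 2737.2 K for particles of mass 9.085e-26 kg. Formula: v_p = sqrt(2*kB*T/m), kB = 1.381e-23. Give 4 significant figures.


Step 1: Numerator = 2*kB*T = 2*1.381e-23*2737.2 = 7.56e-20
Step 2: Ratio = 7.56e-20 / 9.085e-26 = 8.322e+05
Step 3: v_p = sqrt(8.322e+05) = 912.2 m/s

912.2


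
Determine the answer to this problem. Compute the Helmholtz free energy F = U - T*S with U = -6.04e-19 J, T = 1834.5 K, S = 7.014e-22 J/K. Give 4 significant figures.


Step 1: T*S = 1834.5 * 7.014e-22 = 1.287e-18 J
Step 2: F = U - T*S = -6.04e-19 - 1.287e-18
Step 3: F = -1.891e-18 J

-1.891e-18


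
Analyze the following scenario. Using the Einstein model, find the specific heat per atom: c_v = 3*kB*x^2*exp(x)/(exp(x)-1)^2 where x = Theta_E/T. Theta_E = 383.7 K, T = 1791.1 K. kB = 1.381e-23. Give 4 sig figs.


Step 1: x = Theta_E/T = 383.7/1791.1 = 0.2142
Step 2: x^2 = 0.04589
Step 3: exp(x) = 1.239
Step 4: c_v = 3*1.381e-23*0.04589*1.239/(1.239-1)^2 = 4.127e-23

4.127e-23


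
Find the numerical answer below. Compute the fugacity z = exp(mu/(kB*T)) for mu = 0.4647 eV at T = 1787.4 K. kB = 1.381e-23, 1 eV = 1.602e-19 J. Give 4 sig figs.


Step 1: Convert mu to Joules: 0.4647*1.602e-19 = 7.444e-20 J
Step 2: kB*T = 1.381e-23*1787.4 = 2.468e-20 J
Step 3: mu/(kB*T) = 3.016
Step 4: z = exp(3.016) = 20.41

20.41


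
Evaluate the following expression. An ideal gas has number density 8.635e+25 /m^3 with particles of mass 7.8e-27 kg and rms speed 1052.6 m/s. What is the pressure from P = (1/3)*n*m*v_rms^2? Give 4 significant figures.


Step 1: v_rms^2 = 1052.6^2 = 1.108e+06
Step 2: n*m = 8.635e+25*7.8e-27 = 0.6735
Step 3: P = (1/3)*0.6735*1.108e+06 = 2.487e+05 Pa

2.487e+05


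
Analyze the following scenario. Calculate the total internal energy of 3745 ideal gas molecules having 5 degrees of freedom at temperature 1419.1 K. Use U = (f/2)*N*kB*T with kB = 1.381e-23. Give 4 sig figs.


Step 1: f/2 = 5/2 = 2.5
Step 2: N*kB*T = 3745*1.381e-23*1419.1 = 7.339e-17
Step 3: U = 2.5 * 7.339e-17 = 1.835e-16 J

1.835e-16


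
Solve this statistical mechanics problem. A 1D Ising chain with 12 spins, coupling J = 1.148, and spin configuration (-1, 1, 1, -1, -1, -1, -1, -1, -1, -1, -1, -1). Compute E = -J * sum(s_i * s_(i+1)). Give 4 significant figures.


Step 1: Nearest-neighbor products: -1, 1, -1, 1, 1, 1, 1, 1, 1, 1, 1
Step 2: Sum of products = 7
Step 3: E = -1.148 * 7 = -8.036

-8.036


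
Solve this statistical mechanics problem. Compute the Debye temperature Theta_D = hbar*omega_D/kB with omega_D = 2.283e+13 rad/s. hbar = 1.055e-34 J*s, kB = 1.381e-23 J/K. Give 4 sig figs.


Step 1: hbar*omega_D = 1.055e-34 * 2.283e+13 = 2.409e-21 J
Step 2: Theta_D = 2.409e-21 / 1.381e-23
Step 3: Theta_D = 174.4 K

174.4


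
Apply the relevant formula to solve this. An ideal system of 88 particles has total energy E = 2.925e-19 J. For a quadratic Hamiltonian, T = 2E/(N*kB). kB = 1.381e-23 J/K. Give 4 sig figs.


Step 1: Numerator = 2*E = 2*2.925e-19 = 5.85e-19 J
Step 2: Denominator = N*kB = 88*1.381e-23 = 1.215e-21
Step 3: T = 5.85e-19 / 1.215e-21 = 481.4 K

481.4


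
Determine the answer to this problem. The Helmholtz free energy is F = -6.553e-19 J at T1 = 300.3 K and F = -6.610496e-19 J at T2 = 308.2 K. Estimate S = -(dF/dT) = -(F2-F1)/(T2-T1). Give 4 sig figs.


Step 1: dF = F2 - F1 = -6.610496e-19 - (-6.553e-19) = -5.7496e-21 J
Step 2: dT = T2 - T1 = 308.2 - 300.3 = 7.9 K
Step 3: S = -dF/dT = -(-5.7496e-21)/7.9 = 7.278e-22 J/K

7.278e-22


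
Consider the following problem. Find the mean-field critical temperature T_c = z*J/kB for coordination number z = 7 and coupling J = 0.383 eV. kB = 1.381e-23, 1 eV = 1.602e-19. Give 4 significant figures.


Step 1: z*J = 7*0.383 = 2.681 eV
Step 2: Convert to Joules: 2.681*1.602e-19 = 4.295e-19 J
Step 3: T_c = 4.295e-19 / 1.381e-23 = 3.11e+04 K

3.11e+04


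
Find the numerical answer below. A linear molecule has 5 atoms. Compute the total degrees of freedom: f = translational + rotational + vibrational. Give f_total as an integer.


Step 1: Translational DOF = 3
Step 2: Rotational DOF (linear) = 2
Step 3: Vibrational DOF = 3*5 - 5 = 10
Step 4: Total = 3 + 2 + 10 = 15

15


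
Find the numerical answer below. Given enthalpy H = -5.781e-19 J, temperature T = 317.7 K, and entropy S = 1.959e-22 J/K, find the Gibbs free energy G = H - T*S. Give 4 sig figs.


Step 1: T*S = 317.7 * 1.959e-22 = 6.224e-20 J
Step 2: G = H - T*S = -5.781e-19 - 6.224e-20
Step 3: G = -6.403e-19 J

-6.403e-19


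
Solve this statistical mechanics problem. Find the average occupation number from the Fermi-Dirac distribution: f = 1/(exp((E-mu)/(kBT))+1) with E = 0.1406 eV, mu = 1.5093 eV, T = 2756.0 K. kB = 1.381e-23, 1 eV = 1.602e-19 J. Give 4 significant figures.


Step 1: (E - mu) = 0.1406 - 1.5093 = -1.369 eV
Step 2: Convert: (E-mu)*eV = -2.193e-19 J
Step 3: x = (E-mu)*eV/(kB*T) = -5.761
Step 4: f = 1/(exp(-5.761)+1) = 0.9969

0.9969


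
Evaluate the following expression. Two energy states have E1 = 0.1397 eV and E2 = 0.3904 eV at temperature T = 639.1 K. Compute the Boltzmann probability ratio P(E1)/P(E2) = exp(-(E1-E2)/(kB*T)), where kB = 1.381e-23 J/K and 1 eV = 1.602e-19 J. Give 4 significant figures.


Step 1: Compute energy difference dE = E1 - E2 = 0.1397 - 0.3904 = -0.2507 eV
Step 2: Convert to Joules: dE_J = -0.2507 * 1.602e-19 = -4.016e-20 J
Step 3: Compute exponent = -dE_J / (kB * T) = -(-4.016e-20) / (1.381e-23 * 639.1) = 4.55
Step 4: P(E1)/P(E2) = exp(4.55) = 94.68

94.68


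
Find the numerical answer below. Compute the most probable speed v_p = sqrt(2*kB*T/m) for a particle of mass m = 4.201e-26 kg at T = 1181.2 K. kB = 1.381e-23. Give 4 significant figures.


Step 1: Numerator = 2*kB*T = 2*1.381e-23*1181.2 = 3.262e-20
Step 2: Ratio = 3.262e-20 / 4.201e-26 = 7.766e+05
Step 3: v_p = sqrt(7.766e+05) = 881.2 m/s

881.2


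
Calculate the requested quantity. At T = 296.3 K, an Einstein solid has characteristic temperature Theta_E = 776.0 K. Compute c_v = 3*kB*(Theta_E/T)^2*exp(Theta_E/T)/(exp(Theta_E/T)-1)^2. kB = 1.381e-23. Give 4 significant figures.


Step 1: x = Theta_E/T = 776.0/296.3 = 2.619
Step 2: x^2 = 6.859
Step 3: exp(x) = 13.72
Step 4: c_v = 3*1.381e-23*6.859*13.72/(13.72-1)^2 = 2.409e-23

2.409e-23


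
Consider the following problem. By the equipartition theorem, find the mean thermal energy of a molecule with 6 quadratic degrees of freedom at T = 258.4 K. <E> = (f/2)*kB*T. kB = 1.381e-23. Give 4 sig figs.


Step 1: f/2 = 6/2 = 3
Step 2: kB*T = 1.381e-23 * 258.4 = 3.569e-21
Step 3: <E> = 3 * 3.569e-21 = 1.071e-20 J

1.071e-20


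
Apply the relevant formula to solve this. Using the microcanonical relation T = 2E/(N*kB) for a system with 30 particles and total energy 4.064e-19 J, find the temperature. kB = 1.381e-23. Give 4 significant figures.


Step 1: Numerator = 2*E = 2*4.064e-19 = 8.128e-19 J
Step 2: Denominator = N*kB = 30*1.381e-23 = 4.143e-22
Step 3: T = 8.128e-19 / 4.143e-22 = 1962 K

1962


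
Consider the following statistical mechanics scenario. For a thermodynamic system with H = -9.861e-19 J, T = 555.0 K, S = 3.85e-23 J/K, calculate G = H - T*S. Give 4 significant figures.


Step 1: T*S = 555.0 * 3.85e-23 = 2.137e-20 J
Step 2: G = H - T*S = -9.861e-19 - 2.137e-20
Step 3: G = -1.007e-18 J

-1.007e-18


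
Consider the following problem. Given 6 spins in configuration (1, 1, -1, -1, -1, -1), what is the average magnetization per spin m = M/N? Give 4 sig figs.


Step 1: Count up spins (+1): 2, down spins (-1): 4
Step 2: Total magnetization M = 2 - 4 = -2
Step 3: m = M/N = -2/6 = -0.3333

-0.3333


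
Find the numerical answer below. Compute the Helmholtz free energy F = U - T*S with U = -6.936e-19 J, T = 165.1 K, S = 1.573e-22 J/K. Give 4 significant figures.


Step 1: T*S = 165.1 * 1.573e-22 = 2.597e-20 J
Step 2: F = U - T*S = -6.936e-19 - 2.597e-20
Step 3: F = -7.196e-19 J

-7.196e-19


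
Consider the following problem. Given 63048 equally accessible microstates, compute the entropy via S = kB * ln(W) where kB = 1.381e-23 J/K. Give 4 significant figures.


Step 1: ln(W) = ln(63048) = 11.05
Step 2: S = kB * ln(W) = 1.381e-23 * 11.05
Step 3: S = 1.526e-22 J/K

1.526e-22


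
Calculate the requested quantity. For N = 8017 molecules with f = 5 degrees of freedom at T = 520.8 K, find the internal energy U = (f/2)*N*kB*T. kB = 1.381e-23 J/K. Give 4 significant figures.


Step 1: f/2 = 5/2 = 2.5
Step 2: N*kB*T = 8017*1.381e-23*520.8 = 5.766e-17
Step 3: U = 2.5 * 5.766e-17 = 1.442e-16 J

1.442e-16


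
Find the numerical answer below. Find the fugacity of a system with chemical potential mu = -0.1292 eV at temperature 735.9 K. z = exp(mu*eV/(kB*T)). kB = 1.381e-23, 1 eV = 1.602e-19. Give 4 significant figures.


Step 1: Convert mu to Joules: -0.1292*1.602e-19 = -2.07e-20 J
Step 2: kB*T = 1.381e-23*735.9 = 1.016e-20 J
Step 3: mu/(kB*T) = -2.037
Step 4: z = exp(-2.037) = 0.1305

0.1305


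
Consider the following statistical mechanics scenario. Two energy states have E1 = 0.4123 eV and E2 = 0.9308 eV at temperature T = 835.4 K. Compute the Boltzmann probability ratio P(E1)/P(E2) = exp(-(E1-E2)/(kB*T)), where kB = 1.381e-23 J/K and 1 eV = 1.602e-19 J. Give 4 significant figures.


Step 1: Compute energy difference dE = E1 - E2 = 0.4123 - 0.9308 = -0.5185 eV
Step 2: Convert to Joules: dE_J = -0.5185 * 1.602e-19 = -8.306e-20 J
Step 3: Compute exponent = -dE_J / (kB * T) = -(-8.306e-20) / (1.381e-23 * 835.4) = 7.2
Step 4: P(E1)/P(E2) = exp(7.2) = 1339

1339


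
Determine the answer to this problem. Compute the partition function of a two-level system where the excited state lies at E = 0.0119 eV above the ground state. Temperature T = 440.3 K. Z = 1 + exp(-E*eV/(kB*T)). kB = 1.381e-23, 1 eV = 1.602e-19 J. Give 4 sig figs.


Step 1: Compute beta*E = E*eV/(kB*T) = 0.0119*1.602e-19/(1.381e-23*440.3) = 0.3135
Step 2: exp(-beta*E) = exp(-0.3135) = 0.7309
Step 3: Z = 1 + 0.7309 = 1.731

1.731
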